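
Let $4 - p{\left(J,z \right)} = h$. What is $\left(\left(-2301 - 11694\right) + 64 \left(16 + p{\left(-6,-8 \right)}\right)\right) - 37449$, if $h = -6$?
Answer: $-49780$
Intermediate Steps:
$p{\left(J,z \right)} = 10$ ($p{\left(J,z \right)} = 4 - -6 = 4 + 6 = 10$)
$\left(\left(-2301 - 11694\right) + 64 \left(16 + p{\left(-6,-8 \right)}\right)\right) - 37449 = \left(\left(-2301 - 11694\right) + 64 \left(16 + 10\right)\right) - 37449 = \left(-13995 + 64 \cdot 26\right) - 37449 = \left(-13995 + 1664\right) - 37449 = -12331 - 37449 = -49780$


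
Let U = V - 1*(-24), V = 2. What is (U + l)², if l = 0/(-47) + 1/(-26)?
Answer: 455625/676 ≈ 674.00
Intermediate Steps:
l = -1/26 (l = 0*(-1/47) + 1*(-1/26) = 0 - 1/26 = -1/26 ≈ -0.038462)
U = 26 (U = 2 - 1*(-24) = 2 + 24 = 26)
(U + l)² = (26 - 1/26)² = (675/26)² = 455625/676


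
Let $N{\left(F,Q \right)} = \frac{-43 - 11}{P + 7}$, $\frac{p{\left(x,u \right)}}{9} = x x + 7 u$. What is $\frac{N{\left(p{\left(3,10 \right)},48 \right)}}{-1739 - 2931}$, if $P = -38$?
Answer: $- \frac{27}{72385} \approx -0.00037301$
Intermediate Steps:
$p{\left(x,u \right)} = 9 x^{2} + 63 u$ ($p{\left(x,u \right)} = 9 \left(x x + 7 u\right) = 9 \left(x^{2} + 7 u\right) = 9 x^{2} + 63 u$)
$N{\left(F,Q \right)} = \frac{54}{31}$ ($N{\left(F,Q \right)} = \frac{-43 - 11}{-38 + 7} = - \frac{54}{-31} = \left(-54\right) \left(- \frac{1}{31}\right) = \frac{54}{31}$)
$\frac{N{\left(p{\left(3,10 \right)},48 \right)}}{-1739 - 2931} = \frac{54}{31 \left(-1739 - 2931\right)} = \frac{54}{31 \left(-4670\right)} = \frac{54}{31} \left(- \frac{1}{4670}\right) = - \frac{27}{72385}$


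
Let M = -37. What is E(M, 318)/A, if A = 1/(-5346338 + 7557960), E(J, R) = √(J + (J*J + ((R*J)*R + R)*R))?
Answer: 26539464*I*√8261962 ≈ 7.6284e+10*I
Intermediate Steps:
E(J, R) = √(J + J² + R*(R + J*R²)) (E(J, R) = √(J + (J² + ((J*R)*R + R)*R)) = √(J + (J² + (J*R² + R)*R)) = √(J + (J² + (R + J*R²)*R)) = √(J + (J² + R*(R + J*R²))) = √(J + J² + R*(R + J*R²)))
A = 1/2211622 ≈ 4.5216e-7
E(M, 318)/A = √(-37 + (-37)² + 318² - 37*318³)/(1/2211622) = √(-37 + 1369 + 101124 - 37*32157432)*2211622 = √(-37 + 1369 + 101124 - 1189824984)*2211622 = √(-1189722528)*2211622 = (12*I*√8261962)*2211622 = 26539464*I*√8261962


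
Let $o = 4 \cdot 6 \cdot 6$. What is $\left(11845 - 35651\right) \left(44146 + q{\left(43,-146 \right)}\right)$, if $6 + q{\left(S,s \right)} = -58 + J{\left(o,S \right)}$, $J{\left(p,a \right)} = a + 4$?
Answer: $-1050534974$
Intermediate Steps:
$o = 144$ ($o = 24 \cdot 6 = 144$)
$J{\left(p,a \right)} = 4 + a$
$q{\left(S,s \right)} = -60 + S$ ($q{\left(S,s \right)} = -6 + \left(-58 + \left(4 + S\right)\right) = -6 + \left(-54 + S\right) = -60 + S$)
$\left(11845 - 35651\right) \left(44146 + q{\left(43,-146 \right)}\right) = \left(11845 - 35651\right) \left(44146 + \left(-60 + 43\right)\right) = - 23806 \left(44146 - 17\right) = \left(-23806\right) 44129 = -1050534974$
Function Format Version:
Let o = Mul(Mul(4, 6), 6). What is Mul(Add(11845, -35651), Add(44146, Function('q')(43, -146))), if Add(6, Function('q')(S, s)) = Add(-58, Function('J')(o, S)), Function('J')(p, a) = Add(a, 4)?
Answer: -1050534974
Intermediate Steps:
o = 144 (o = Mul(24, 6) = 144)
Function('J')(p, a) = Add(4, a)
Function('q')(S, s) = Add(-60, S) (Function('q')(S, s) = Add(-6, Add(-58, Add(4, S))) = Add(-6, Add(-54, S)) = Add(-60, S))
Mul(Add(11845, -35651), Add(44146, Function('q')(43, -146))) = Mul(Add(11845, -35651), Add(44146, Add(-60, 43))) = Mul(-23806, Add(44146, -17)) = Mul(-23806, 44129) = -1050534974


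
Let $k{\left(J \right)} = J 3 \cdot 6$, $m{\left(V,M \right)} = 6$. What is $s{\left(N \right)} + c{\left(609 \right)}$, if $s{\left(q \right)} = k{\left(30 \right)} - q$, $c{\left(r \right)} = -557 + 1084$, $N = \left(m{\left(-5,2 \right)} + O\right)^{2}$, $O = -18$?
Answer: $923$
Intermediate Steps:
$k{\left(J \right)} = 18 J$ ($k{\left(J \right)} = 3 J 6 = 18 J$)
$N = 144$ ($N = \left(6 - 18\right)^{2} = \left(-12\right)^{2} = 144$)
$c{\left(r \right)} = 527$
$s{\left(q \right)} = 540 - q$ ($s{\left(q \right)} = 18 \cdot 30 - q = 540 - q$)
$s{\left(N \right)} + c{\left(609 \right)} = \left(540 - 144\right) + 527 = 396 + 527 = 923$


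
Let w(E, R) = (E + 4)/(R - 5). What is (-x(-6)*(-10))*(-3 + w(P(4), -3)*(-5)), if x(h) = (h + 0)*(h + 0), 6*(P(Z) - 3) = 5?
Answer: 1365/2 ≈ 682.50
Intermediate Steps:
P(Z) = 23/6 (P(Z) = 3 + (⅙)*5 = 3 + ⅚ = 23/6)
w(E, R) = (4 + E)/(-5 + R)
x(h) = h² (x(h) = h*h = h²)
(-x(-6)*(-10))*(-3 + w(P(4), -3)*(-5)) = (-1*(-6)²*(-10))*(-3 + ((4 + 23/6)/(-5 - 3))*(-5)) = (-1*36*(-10))*(-3 + ((47/6)/(-8))*(-5)) = (-36*(-10))*(-3 - ⅛*47/6*(-5)) = 360*(-3 - 47/48*(-5)) = 360*(-3 + 235/48) = 360*(91/48) = 1365/2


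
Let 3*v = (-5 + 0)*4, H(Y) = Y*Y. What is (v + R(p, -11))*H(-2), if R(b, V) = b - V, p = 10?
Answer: 172/3 ≈ 57.333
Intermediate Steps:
H(Y) = Y²
v = -20/3 (v = ((-5 + 0)*4)/3 = (-5*4)/3 = (⅓)*(-20) = -20/3 ≈ -6.6667)
(v + R(p, -11))*H(-2) = (-20/3 + (10 - 1*(-11)))*(-2)² = (-20/3 + (10 + 11))*4 = (-20/3 + 21)*4 = (43/3)*4 = 172/3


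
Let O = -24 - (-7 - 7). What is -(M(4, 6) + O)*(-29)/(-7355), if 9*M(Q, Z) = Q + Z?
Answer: 464/13239 ≈ 0.035048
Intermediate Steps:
M(Q, Z) = Q/9 + Z/9 (M(Q, Z) = (Q + Z)/9 = Q/9 + Z/9)
O = -10 (O = -24 - 1*(-14) = -24 + 14 = -10)
-(M(4, 6) + O)*(-29)/(-7355) = -(((⅑)*4 + (⅑)*6) - 10)*(-29)/(-7355) = -((4/9 + ⅔) - 10)*(-29)*(-1/7355) = -(10/9 - 10)*(-29)*(-1/7355) = -(-80)*(-29)/9*(-1/7355) = -1*2320/9*(-1/7355) = -2320/9*(-1/7355) = 464/13239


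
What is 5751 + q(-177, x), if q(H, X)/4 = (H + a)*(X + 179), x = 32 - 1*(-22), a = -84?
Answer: -237501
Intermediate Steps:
x = 54 (x = 32 + 22 = 54)
q(H, X) = 4*(-84 + H)*(179 + X) (q(H, X) = 4*((H - 84)*(X + 179)) = 4*((-84 + H)*(179 + X)) = 4*(-84 + H)*(179 + X))
5751 + q(-177, x) = 5751 + (-60144 - 336*54 + 716*(-177) + 4*(-177)*54) = 5751 + (-60144 - 18144 - 126732 - 38232) = 5751 - 243252 = -237501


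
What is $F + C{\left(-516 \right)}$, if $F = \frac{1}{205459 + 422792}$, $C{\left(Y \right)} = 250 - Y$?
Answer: $\frac{481240267}{628251} \approx 766.0$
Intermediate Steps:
$F = \frac{1}{628251} \approx 1.5917 \cdot 10^{-6}$
$F + C{\left(-516 \right)} = \frac{1}{628251} + \left(250 - -516\right) = \frac{1}{628251} + \left(250 + 516\right) = \frac{1}{628251} + 766 = \frac{481240267}{628251}$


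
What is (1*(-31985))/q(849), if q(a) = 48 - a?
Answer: 31985/801 ≈ 39.931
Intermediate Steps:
(1*(-31985))/q(849) = (1*(-31985))/(48 - 1*849) = -31985/(48 - 849) = -31985/(-801) = -31985*(-1/801) = 31985/801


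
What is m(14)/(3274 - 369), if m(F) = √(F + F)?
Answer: 2*√7/2905 ≈ 0.0018215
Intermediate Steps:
m(F) = √2*√F (m(F) = √(2*F) = √2*√F)
m(14)/(3274 - 369) = (√2*√14)/(3274 - 369) = (2*√7)/2905 = (2*√7)*(1/2905) = 2*√7/2905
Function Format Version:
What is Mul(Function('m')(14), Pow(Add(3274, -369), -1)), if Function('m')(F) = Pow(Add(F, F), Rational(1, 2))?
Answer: Mul(Rational(2, 2905), Pow(7, Rational(1, 2))) ≈ 0.0018215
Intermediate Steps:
Function('m')(F) = Mul(Pow(2, Rational(1, 2)), Pow(F, Rational(1, 2))) (Function('m')(F) = Pow(Mul(2, F), Rational(1, 2)) = Mul(Pow(2, Rational(1, 2)), Pow(F, Rational(1, 2))))
Mul(Function('m')(14), Pow(Add(3274, -369), -1)) = Mul(Mul(Pow(2, Rational(1, 2)), Pow(14, Rational(1, 2))), Pow(Add(3274, -369), -1)) = Mul(Mul(2, Pow(7, Rational(1, 2))), Pow(2905, -1)) = Mul(Mul(2, Pow(7, Rational(1, 2))), Rational(1, 2905)) = Mul(Rational(2, 2905), Pow(7, Rational(1, 2)))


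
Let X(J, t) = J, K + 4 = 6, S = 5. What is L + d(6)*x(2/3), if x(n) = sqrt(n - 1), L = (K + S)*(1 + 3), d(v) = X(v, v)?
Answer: 28 + 2*I*sqrt(3) ≈ 28.0 + 3.4641*I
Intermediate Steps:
K = 2 (K = -4 + 6 = 2)
d(v) = v
L = 28 (L = (2 + 5)*(1 + 3) = 7*4 = 28)
x(n) = sqrt(-1 + n)
L + d(6)*x(2/3) = 28 + 6*sqrt(-1 + 2/3) = 28 + 6*sqrt(-1/3) = 28 + 6*(I*sqrt(3)/3) = 28 + 2*I*sqrt(3)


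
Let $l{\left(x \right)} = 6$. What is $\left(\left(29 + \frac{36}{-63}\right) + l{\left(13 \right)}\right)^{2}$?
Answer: $\frac{58081}{49} \approx 1185.3$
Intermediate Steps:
$\left(\left(29 + \frac{36}{-63}\right) + l{\left(13 \right)}\right)^{2} = \left(\left(29 + \frac{36}{-63}\right) + 6\right)^{2} = \left(\left(29 + 36 \left(- \frac{1}{63}\right)\right) + 6\right)^{2} = \left(\left(29 - \frac{4}{7}\right) + 6\right)^{2} = \left(\frac{199}{7} + 6\right)^{2} = \left(\frac{241}{7}\right)^{2} = \frac{58081}{49}$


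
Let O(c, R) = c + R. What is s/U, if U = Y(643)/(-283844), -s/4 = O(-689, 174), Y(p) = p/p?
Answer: -584718640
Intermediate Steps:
Y(p) = 1
O(c, R) = R + c
s = 2060 (s = -4*(174 - 689) = -4*(-515) = 2060)
U = -1/283844 (U = 1/(-283844) = 1*(-1/283844) = -1/283844 ≈ -3.5231e-6)
s/U = 2060/(-1/283844) = 2060*(-283844) = -584718640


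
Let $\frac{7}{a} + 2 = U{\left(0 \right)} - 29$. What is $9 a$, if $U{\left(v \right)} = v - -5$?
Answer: $- \frac{63}{26} \approx -2.4231$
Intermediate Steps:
$U{\left(v \right)} = 5 + v$ ($U{\left(v \right)} = v + 5 = 5 + v$)
$a = - \frac{7}{26}$ ($a = \frac{7}{-2 + \left(\left(5 + 0\right) - 29\right)} = \frac{7}{-2 + \left(5 - 29\right)} = \frac{7}{-2 - 24} = \frac{7}{-26} = 7 \left(- \frac{1}{26}\right) = - \frac{7}{26} \approx -0.26923$)
$9 a = 9 \left(- \frac{7}{26}\right) = - \frac{63}{26}$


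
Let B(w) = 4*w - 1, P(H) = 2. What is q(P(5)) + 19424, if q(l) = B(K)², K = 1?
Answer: 19433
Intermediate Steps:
B(w) = -1 + 4*w
q(l) = 9 (q(l) = (-1 + 4*1)² = (-1 + 4)² = 3² = 9)
q(P(5)) + 19424 = 9 + 19424 = 19433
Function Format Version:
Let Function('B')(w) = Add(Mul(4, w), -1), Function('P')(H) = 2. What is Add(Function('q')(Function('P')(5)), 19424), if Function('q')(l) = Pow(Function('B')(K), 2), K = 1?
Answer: 19433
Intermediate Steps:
Function('B')(w) = Add(-1, Mul(4, w))
Function('q')(l) = 9 (Function('q')(l) = Pow(Add(-1, Mul(4, 1)), 2) = Pow(Add(-1, 4), 2) = Pow(3, 2) = 9)
Add(Function('q')(Function('P')(5)), 19424) = Add(9, 19424) = 19433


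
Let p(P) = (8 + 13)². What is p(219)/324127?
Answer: 441/324127 ≈ 0.0013606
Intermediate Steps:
p(P) = 441 (p(P) = 21² = 441)
p(219)/324127 = 441/324127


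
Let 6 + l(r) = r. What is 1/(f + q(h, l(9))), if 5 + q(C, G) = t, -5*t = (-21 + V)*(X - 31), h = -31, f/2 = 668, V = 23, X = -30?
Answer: 5/6777 ≈ 0.00073779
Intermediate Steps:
l(r) = -6 + r
f = 1336 (f = 2*668 = 1336)
t = 122/5 (t = -(-21 + 23)*(-30 - 31)/5 = -2*(-61)/5 = -⅕*(-122) = 122/5 ≈ 24.400)
q(C, G) = 97/5 (q(C, G) = -5 + 122/5 = 97/5)
1/(f + q(h, l(9))) = 1/(1336 + 97/5) = 1/(6777/5) = 5/6777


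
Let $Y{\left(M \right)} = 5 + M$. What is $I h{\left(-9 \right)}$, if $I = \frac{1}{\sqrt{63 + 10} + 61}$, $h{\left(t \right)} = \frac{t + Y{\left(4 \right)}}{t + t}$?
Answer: $0$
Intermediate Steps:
$h{\left(t \right)} = \frac{9 + t}{2 t}$ ($h{\left(t \right)} = \frac{t + \left(5 + 4\right)}{t + t} = \frac{t + 9}{2 t} = \left(9 + t\right) \frac{1}{2 t} = \frac{9 + t}{2 t}$)
$I = \frac{1}{61 + \sqrt{73}}$ ($I = \frac{1}{\sqrt{73} + 61} = \frac{1}{61 + \sqrt{73}} \approx 0.014379$)
$I h{\left(-9 \right)} = \left(\frac{61}{3648} - \frac{\sqrt{73}}{3648}\right) \frac{9 - 9}{2 \left(-9\right)} = \left(\frac{61}{3648} - \frac{\sqrt{73}}{3648}\right) \frac{1}{2} \left(- \frac{1}{9}\right) 0 = \left(\frac{61}{3648} - \frac{\sqrt{73}}{3648}\right) 0 = 0$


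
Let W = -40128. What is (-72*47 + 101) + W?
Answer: -43411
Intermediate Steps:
(-72*47 + 101) + W = (-72*47 + 101) - 40128 = (-3384 + 101) - 40128 = -3283 - 40128 = -43411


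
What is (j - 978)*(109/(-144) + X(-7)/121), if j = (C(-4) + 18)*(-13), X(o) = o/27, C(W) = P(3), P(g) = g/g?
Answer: 48606775/52272 ≈ 929.88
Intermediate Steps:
P(g) = 1
C(W) = 1
X(o) = o/27 (X(o) = o*(1/27) = o/27)
j = -247 (j = (1 + 18)*(-13) = 19*(-13) = -247)
(j - 978)*(109/(-144) + X(-7)/121) = (-247 - 978)*(109/(-144) + ((1/27)*(-7))/121) = -1225*(109*(-1/144) - 7/27*1/121) = -1225*(-109/144 - 7/3267) = -1225*(-39679/52272) = 48606775/52272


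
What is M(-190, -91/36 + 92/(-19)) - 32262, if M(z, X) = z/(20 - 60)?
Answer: -129029/4 ≈ -32257.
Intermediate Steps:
M(z, X) = -z/40 (M(z, X) = z/(-40) = z*(-1/40) = -z/40)
M(-190, -91/36 + 92/(-19)) - 32262 = -1/40*(-190) - 32262 = 19/4 - 32262 = -129029/4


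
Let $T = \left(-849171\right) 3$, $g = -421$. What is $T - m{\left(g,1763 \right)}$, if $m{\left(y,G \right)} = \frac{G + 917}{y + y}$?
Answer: $- \frac{1072501633}{421} \approx -2.5475 \cdot 10^{6}$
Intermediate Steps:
$m{\left(y,G \right)} = \frac{917 + G}{2 y}$
$T = -2547513$
$T - m{\left(g,1763 \right)} = -2547513 - \frac{917 + 1763}{2 \left(-421\right)} = -2547513 - \frac{1}{2} \left(- \frac{1}{421}\right) 2680 = -2547513 - - \frac{1340}{421} = -2547513 + \frac{1340}{421} = - \frac{1072501633}{421}$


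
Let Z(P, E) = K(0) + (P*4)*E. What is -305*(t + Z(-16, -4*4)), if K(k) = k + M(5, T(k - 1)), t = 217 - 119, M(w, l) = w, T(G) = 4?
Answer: -343735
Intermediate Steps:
t = 98
K(k) = 5 + k (K(k) = k + 5 = 5 + k)
Z(P, E) = 5 + 4*E*P (Z(P, E) = (5 + 0) + (P*4)*E = 5 + (4*P)*E = 5 + 4*E*P)
-305*(t + Z(-16, -4*4)) = -305*(98 + (5 + 4*(-4*4)*(-16))) = -305*(98 + (5 + 4*(-16)*(-16))) = -305*(98 + (5 + 1024)) = -305*(98 + 1029) = -305*1127 = -343735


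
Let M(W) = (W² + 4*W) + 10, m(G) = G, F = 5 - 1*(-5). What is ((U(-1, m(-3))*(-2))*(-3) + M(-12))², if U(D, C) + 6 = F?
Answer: 16900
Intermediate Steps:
F = 10 (F = 5 + 5 = 10)
U(D, C) = 4 (U(D, C) = -6 + 10 = 4)
M(W) = 10 + W² + 4*W
((U(-1, m(-3))*(-2))*(-3) + M(-12))² = ((4*(-2))*(-3) + (10 + (-12)² + 4*(-12)))² = (-8*(-3) + (10 + 144 - 48))² = (24 + 106)² = 130² = 16900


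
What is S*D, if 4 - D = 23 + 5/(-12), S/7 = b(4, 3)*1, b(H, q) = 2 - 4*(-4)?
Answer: -4683/2 ≈ -2341.5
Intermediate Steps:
b(H, q) = 18 (b(H, q) = 2 + 16 = 18)
S = 126 (S = 7*(18*1) = 7*18 = 126)
D = -223/12 (D = 4 - (23 + 5/(-12)) = 4 - (23 + 5*(-1/12)) = 4 - (23 - 5/12) = 4 - 1*271/12 = 4 - 271/12 = -223/12 ≈ -18.583)
S*D = 126*(-223/12) = -4683/2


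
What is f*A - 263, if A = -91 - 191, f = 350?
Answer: -98963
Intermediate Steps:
A = -282
f*A - 263 = 350*(-282) - 263 = -98700 - 263 = -98963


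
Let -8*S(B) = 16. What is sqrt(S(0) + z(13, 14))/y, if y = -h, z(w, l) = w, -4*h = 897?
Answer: 4*sqrt(11)/897 ≈ 0.014790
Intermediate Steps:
h = -897/4 (h = -1/4*897 = -897/4 ≈ -224.25)
S(B) = -2 (S(B) = -1/8*16 = -2)
y = 897/4 (y = -1*(-897/4) = 897/4 ≈ 224.25)
sqrt(S(0) + z(13, 14))/y = sqrt(-2 + 13)/(897/4) = sqrt(11)*(4/897) = 4*sqrt(11)/897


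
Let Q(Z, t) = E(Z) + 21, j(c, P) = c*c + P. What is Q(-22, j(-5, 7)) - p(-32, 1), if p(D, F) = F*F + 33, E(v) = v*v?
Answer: 471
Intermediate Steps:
E(v) = v²
j(c, P) = P + c² (j(c, P) = c² + P = P + c²)
Q(Z, t) = 21 + Z² (Q(Z, t) = Z² + 21 = 21 + Z²)
p(D, F) = 33 + F² (p(D, F) = F² + 33 = 33 + F²)
Q(-22, j(-5, 7)) - p(-32, 1) = (21 + (-22)²) - (33 + 1²) = (21 + 484) - (33 + 1) = 505 - 1*34 = 505 - 34 = 471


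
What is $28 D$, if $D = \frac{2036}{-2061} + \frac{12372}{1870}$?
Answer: $\frac{303679208}{1927035} \approx 157.59$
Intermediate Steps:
$D = \frac{10845686}{1927035}$ ($D = 2036 \left(- \frac{1}{2061}\right) + 12372 \cdot \frac{1}{1870} = - \frac{2036}{2061} + \frac{6186}{935} = \frac{10845686}{1927035} \approx 5.6282$)
$28 D = 28 \cdot \frac{10845686}{1927035} = \frac{303679208}{1927035}$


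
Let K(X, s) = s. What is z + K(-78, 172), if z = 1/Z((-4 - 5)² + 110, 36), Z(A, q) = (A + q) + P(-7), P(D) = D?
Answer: 37841/220 ≈ 172.00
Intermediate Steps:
Z(A, q) = -7 + A + q (Z(A, q) = (A + q) - 7 = -7 + A + q)
z = 1/220 (z = 1/(-7 + ((-4 - 5)² + 110) + 36) = 1/(-7 + ((-9)² + 110) + 36) = 1/(-7 + (81 + 110) + 36) = 1/(-7 + 191 + 36) = 1/220 ≈ 0.0045455)
z + K(-78, 172) = 1/220 + 172 = 37841/220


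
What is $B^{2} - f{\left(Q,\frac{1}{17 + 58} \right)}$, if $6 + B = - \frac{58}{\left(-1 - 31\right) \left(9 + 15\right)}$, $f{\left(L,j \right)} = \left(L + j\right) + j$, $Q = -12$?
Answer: $\frac{173529121}{3686400} \approx 47.073$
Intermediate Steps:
$f{\left(L,j \right)} = L + 2 j$
$B = - \frac{2275}{384}$ ($B = -6 - \frac{58}{\left(-1 - 31\right) \left(9 + 15\right)} = -6 - \frac{58}{\left(-32\right) 24} = -6 - \frac{58}{-768} = -6 - - \frac{29}{384} = -6 + \frac{29}{384} = - \frac{2275}{384} \approx -5.9245$)
$B^{2} - f{\left(Q,\frac{1}{17 + 58} \right)} = \left(- \frac{2275}{384}\right)^{2} - \left(-12 + \frac{2}{17 + 58}\right) = \frac{5175625}{147456} - \left(-12 + \frac{2}{75}\right) = \frac{5175625}{147456} - - \frac{898}{75} = \frac{5175625}{147456} + \frac{898}{75} = \frac{173529121}{3686400}$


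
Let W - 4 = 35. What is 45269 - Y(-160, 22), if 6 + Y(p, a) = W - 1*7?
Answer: 45243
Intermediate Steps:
W = 39 (W = 4 + 35 = 39)
Y(p, a) = 26 (Y(p, a) = -6 + (39 - 1*7) = -6 + (39 - 7) = -6 + 32 = 26)
45269 - Y(-160, 22) = 45269 - 1*26 = 45269 - 26 = 45243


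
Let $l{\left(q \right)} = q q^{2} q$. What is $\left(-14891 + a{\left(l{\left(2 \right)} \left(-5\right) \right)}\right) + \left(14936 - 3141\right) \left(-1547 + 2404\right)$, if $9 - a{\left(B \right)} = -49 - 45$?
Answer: $10093527$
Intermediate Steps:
$l{\left(q \right)} = q^{4}$ ($l{\left(q \right)} = q^{3} q = q^{4}$)
$a{\left(B \right)} = 103$ ($a{\left(B \right)} = 9 - \left(-49 - 45\right) = 9 - -94 = 9 + 94 = 103$)
$\left(-14891 + a{\left(l{\left(2 \right)} \left(-5\right) \right)}\right) + \left(14936 - 3141\right) \left(-1547 + 2404\right) = \left(-14891 + 103\right) + \left(14936 - 3141\right) \left(-1547 + 2404\right) = -14788 + \left(14936 - 3141\right) 857 = -14788 + 11795 \cdot 857 = -14788 + 10108315 = 10093527$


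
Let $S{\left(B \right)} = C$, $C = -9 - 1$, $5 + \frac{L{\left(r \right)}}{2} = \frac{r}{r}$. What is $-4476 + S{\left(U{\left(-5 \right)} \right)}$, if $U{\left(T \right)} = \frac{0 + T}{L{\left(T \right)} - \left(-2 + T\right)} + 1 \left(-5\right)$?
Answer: $-4486$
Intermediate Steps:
$L{\left(r \right)} = -8$ ($L{\left(r \right)} = -10 + 2 \frac{r}{r} = -10 + 2 \cdot 1 = -10 + 2 = -8$)
$C = -10$ ($C = -9 - 1 = -10$)
$U{\left(T \right)} = -5 + \frac{T}{-6 - T}$ ($U{\left(T \right)} = \frac{0 + T}{-8 - \left(-2 + T\right)} + 1 \left(-5\right) = \frac{T}{-6 - T} - 5 = -5 + \frac{T}{-6 - T}$)
$S{\left(B \right)} = -10$
$-4476 + S{\left(U{\left(-5 \right)} \right)} = -4476 - 10 = -4486$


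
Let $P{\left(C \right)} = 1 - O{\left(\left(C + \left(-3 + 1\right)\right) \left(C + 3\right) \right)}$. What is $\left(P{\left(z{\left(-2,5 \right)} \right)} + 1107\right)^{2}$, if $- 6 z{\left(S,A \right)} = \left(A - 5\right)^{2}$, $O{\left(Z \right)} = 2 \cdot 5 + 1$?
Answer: $1203409$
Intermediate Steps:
$O{\left(Z \right)} = 11$ ($O{\left(Z \right)} = 10 + 1 = 11$)
$z{\left(S,A \right)} = - \frac{\left(-5 + A\right)^{2}}{6}$ ($z{\left(S,A \right)} = - \frac{\left(A - 5\right)^{2}}{6} = - \frac{\left(-5 + A\right)^{2}}{6}$)
$P{\left(C \right)} = -10$ ($P{\left(C \right)} = 1 - 11 = -10$)
$\left(P{\left(z{\left(-2,5 \right)} \right)} + 1107\right)^{2} = \left(-10 + 1107\right)^{2} = 1097^{2} = 1203409$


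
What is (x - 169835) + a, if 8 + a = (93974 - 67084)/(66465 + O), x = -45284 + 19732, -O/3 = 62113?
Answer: -11711403560/59937 ≈ -1.9540e+5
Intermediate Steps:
O = -186339 (O = -3*62113 = -186339)
x = -25552
a = -492941/59937 (a = -8 + (93974 - 67084)/(66465 - 186339) = -8 + 26890/(-119874) = -8 + 26890*(-1/119874) = -8 - 13445/59937 = -492941/59937 ≈ -8.2243)
(x - 169835) + a = (-25552 - 169835) - 492941/59937 = -195387 - 492941/59937 = -11711403560/59937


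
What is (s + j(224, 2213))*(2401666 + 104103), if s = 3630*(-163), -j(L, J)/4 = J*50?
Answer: -2591691819010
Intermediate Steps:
j(L, J) = -200*J (j(L, J) = -4*J*50 = -200*J)
s = -591690
(s + j(224, 2213))*(2401666 + 104103) = (-591690 - 200*2213)*(2401666 + 104103) = (-591690 - 442600)*2505769 = -1034290*2505769 = -2591691819010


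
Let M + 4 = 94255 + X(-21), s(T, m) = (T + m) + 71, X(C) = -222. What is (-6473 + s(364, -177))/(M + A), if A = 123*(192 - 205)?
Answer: -1243/18486 ≈ -0.067240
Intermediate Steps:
s(T, m) = 71 + T + m
A = -1599 (A = 123*(-13) = -1599)
M = 94029 (M = -4 + (94255 - 222) = -4 + 94033 = 94029)
(-6473 + s(364, -177))/(M + A) = (-6473 + (71 + 364 - 177))/(94029 - 1599) = (-6473 + 258)/92430 = -6215*1/92430 = -1243/18486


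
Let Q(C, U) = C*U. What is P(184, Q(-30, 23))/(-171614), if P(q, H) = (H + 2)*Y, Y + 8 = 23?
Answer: 5160/85807 ≈ 0.060135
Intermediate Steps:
Y = 15 (Y = -8 + 23 = 15)
P(q, H) = 30 + 15*H (P(q, H) = (H + 2)*15 = (2 + H)*15 = 30 + 15*H)
P(184, Q(-30, 23))/(-171614) = (30 + 15*(-30*23))/(-171614) = (30 + 15*(-690))*(-1/171614) = (30 - 10350)*(-1/171614) = -10320*(-1/171614) = 5160/85807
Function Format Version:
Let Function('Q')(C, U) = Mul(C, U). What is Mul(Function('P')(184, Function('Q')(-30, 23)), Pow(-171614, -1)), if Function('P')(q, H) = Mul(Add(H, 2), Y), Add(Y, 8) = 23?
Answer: Rational(5160, 85807) ≈ 0.060135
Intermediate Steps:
Y = 15 (Y = Add(-8, 23) = 15)
Function('P')(q, H) = Add(30, Mul(15, H)) (Function('P')(q, H) = Mul(Add(H, 2), 15) = Mul(Add(2, H), 15) = Add(30, Mul(15, H)))
Mul(Function('P')(184, Function('Q')(-30, 23)), Pow(-171614, -1)) = Mul(Add(30, Mul(15, Mul(-30, 23))), Pow(-171614, -1)) = Mul(Add(30, Mul(15, -690)), Rational(-1, 171614)) = Mul(Add(30, -10350), Rational(-1, 171614)) = Mul(-10320, Rational(-1, 171614)) = Rational(5160, 85807)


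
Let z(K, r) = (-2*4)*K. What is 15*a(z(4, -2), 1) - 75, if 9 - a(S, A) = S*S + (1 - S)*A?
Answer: -15795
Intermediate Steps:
z(K, r) = -8*K
a(S, A) = 9 - S² - A*(1 - S) (a(S, A) = 9 - (S*S + (1 - S)*A) = 9 - (S² + A*(1 - S)) = 9 + (-S² - A*(1 - S)) = 9 - S² - A*(1 - S))
15*a(z(4, -2), 1) - 75 = 15*(9 - 1*1 - (-8*4)² + 1*(-8*4)) - 75 = 15*(9 - 1 - 1*(-32)² + 1*(-32)) - 75 = 15*(9 - 1 - 1*1024 - 32) - 75 = 15*(9 - 1 - 1024 - 32) - 75 = 15*(-1048) - 75 = -15720 - 75 = -15795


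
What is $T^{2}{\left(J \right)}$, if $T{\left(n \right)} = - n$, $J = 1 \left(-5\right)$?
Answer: $25$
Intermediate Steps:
$J = -5$
$T^{2}{\left(J \right)} = \left(\left(-1\right) \left(-5\right)\right)^{2} = 5^{2} = 25$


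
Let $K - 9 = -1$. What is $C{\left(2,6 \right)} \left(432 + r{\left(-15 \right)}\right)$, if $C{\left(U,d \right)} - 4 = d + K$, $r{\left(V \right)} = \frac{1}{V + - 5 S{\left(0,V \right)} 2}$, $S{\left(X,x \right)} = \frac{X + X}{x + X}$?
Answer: $\frac{38874}{5} \approx 7774.8$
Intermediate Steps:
$K = 8$ ($K = 9 - 1 = 8$)
$S{\left(X,x \right)} = \frac{2 X}{X + x}$
$r{\left(V \right)} = \frac{1}{V}$ ($r{\left(V \right)} = \frac{1}{V + - 5 \cdot 2 \cdot 0 \frac{1}{0 + V} 2} = \frac{1}{V + - 5 \cdot 2 \cdot 0 \frac{1}{V} 2} = \frac{1}{V + \left(-5\right) 0 \cdot 2} = \frac{1}{V + 0 \cdot 2} = \frac{1}{V + 0} = \frac{1}{V}$)
$C{\left(U,d \right)} = 12 + d$ ($C{\left(U,d \right)} = 4 + \left(d + 8\right) = 4 + \left(8 + d\right) = 12 + d$)
$C{\left(2,6 \right)} \left(432 + r{\left(-15 \right)}\right) = \left(12 + 6\right) \left(432 + \frac{1}{-15}\right) = 18 \left(432 - \frac{1}{15}\right) = 18 \cdot \frac{6479}{15} = \frac{38874}{5}$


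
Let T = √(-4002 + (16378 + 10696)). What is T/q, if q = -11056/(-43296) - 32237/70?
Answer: -94710*√1442/10898119 ≈ -0.33001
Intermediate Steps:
T = 4*√1442 (T = √(-4002 + 27074) = √23072 = 4*√1442 ≈ 151.89)
q = -21796238/47355 (q = -11056*(-1/43296) - 32237*1/70 = 691/2706 - 32237/70 = -21796238/47355 ≈ -460.27)
T/q = (4*√1442)/(-21796238/47355) = (4*√1442)*(-47355/21796238) = -94710*√1442/10898119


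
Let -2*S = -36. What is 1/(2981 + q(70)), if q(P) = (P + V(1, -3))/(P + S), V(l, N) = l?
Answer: 88/262399 ≈ 0.00033537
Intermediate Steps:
S = 18 (S = -½*(-36) = 18)
q(P) = (1 + P)/(18 + P) (q(P) = (P + 1)/(P + 18) = (1 + P)/(18 + P))
1/(2981 + q(70)) = 1/(2981 + (1 + 70)/(18 + 70)) = 1/(2981 + 71/88) = 1/(262399/88) = 88/262399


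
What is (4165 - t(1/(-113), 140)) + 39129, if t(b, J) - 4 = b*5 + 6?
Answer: 4891097/113 ≈ 43284.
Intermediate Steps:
t(b, J) = 10 + 5*b (t(b, J) = 4 + (b*5 + 6) = 4 + (5*b + 6) = 4 + (6 + 5*b) = 10 + 5*b)
(4165 - t(1/(-113), 140)) + 39129 = (4165 - (10 + 5/(-113))) + 39129 = (4165 - (10 + 5*(-1/113))) + 39129 = (4165 - (10 - 5/113)) + 39129 = (4165 - 1*1125/113) + 39129 = (4165 - 1125/113) + 39129 = 469520/113 + 39129 = 4891097/113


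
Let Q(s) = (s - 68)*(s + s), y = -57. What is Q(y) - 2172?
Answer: 12078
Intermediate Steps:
Q(s) = 2*s*(-68 + s) (Q(s) = (-68 + s)*(2*s) = 2*s*(-68 + s))
Q(y) - 2172 = 2*(-57)*(-68 - 57) - 2172 = 2*(-57)*(-125) - 2172 = 14250 - 2172 = 12078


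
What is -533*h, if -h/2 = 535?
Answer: 570310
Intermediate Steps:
h = -1070 (h = -2*535 = -1070)
-533*h = -533*(-1070) = 570310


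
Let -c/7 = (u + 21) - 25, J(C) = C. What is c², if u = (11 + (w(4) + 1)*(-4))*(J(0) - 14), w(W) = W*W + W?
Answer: 50779876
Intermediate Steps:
w(W) = W + W² (w(W) = W² + W = W + W²)
u = 1022 (u = (11 + (4*(1 + 4) + 1)*(-4))*(0 - 14) = (11 + (4*5 + 1)*(-4))*(-14) = (11 + (20 + 1)*(-4))*(-14) = (11 + 21*(-4))*(-14) = (11 - 84)*(-14) = -73*(-14) = 1022)
c = -7126 (c = -7*((1022 + 21) - 25) = -7*(1043 - 25) = -7*1018 = -7126)
c² = (-7126)² = 50779876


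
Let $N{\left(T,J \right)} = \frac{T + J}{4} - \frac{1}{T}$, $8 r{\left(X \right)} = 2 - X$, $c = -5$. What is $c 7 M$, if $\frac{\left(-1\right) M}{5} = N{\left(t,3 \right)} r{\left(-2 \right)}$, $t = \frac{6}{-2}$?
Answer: $\frac{175}{6} \approx 29.167$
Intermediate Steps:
$t = -3$ ($t = 6 \left(- \frac{1}{2}\right) = -3$)
$r{\left(X \right)} = \frac{1}{4} - \frac{X}{8}$ ($r{\left(X \right)} = \frac{2 - X}{8} = \frac{1}{4} - \frac{X}{8}$)
$N{\left(T,J \right)} = - \frac{1}{T} + \frac{J}{4} + \frac{T}{4}$ ($N{\left(T,J \right)} = \left(J + T\right) \frac{1}{4} - \frac{1}{T} = \left(\frac{J}{4} + \frac{T}{4}\right) - \frac{1}{T} = - \frac{1}{T} + \frac{J}{4} + \frac{T}{4}$)
$M = - \frac{5}{6}$ ($M = - 5 \frac{-4 - 3 \left(3 - 3\right)}{4 \left(-3\right)} \left(\frac{1}{4} - - \frac{1}{4}\right) = - 5 \cdot \frac{1}{4} \left(- \frac{1}{3}\right) \left(-4 - 0\right) \left(\frac{1}{4} + \frac{1}{4}\right) = - 5 \cdot \frac{1}{4} \left(- \frac{1}{3}\right) \left(-4 + 0\right) \frac{1}{2} = - 5 \cdot \frac{1}{4} \left(- \frac{1}{3}\right) \left(-4\right) \frac{1}{2} = - 5 \cdot \frac{1}{3} \cdot \frac{1}{2} = \left(-5\right) \frac{1}{6} = - \frac{5}{6} \approx -0.83333$)
$c 7 M = \left(-5\right) 7 \left(- \frac{5}{6}\right) = \left(-35\right) \left(- \frac{5}{6}\right) = \frac{175}{6}$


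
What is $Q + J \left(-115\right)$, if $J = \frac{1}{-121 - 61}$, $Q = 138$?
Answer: $\frac{25231}{182} \approx 138.63$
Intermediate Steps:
$J = - \frac{1}{182}$ ($J = \frac{1}{-182} = - \frac{1}{182} \approx -0.0054945$)
$Q + J \left(-115\right) = 138 - - \frac{115}{182} = 138 + \frac{115}{182} = \frac{25231}{182}$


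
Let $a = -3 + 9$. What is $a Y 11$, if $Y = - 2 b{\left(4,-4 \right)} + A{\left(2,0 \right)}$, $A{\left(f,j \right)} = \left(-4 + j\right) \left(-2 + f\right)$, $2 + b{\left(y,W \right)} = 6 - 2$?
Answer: $-264$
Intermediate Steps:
$a = 6$
$b{\left(y,W \right)} = 2$ ($b{\left(y,W \right)} = -2 + \left(6 - 2\right) = -2 + 4 = 2$)
$Y = -4$ ($Y = \left(-2\right) 2 + \left(8 - 8 - 0 + 2 \cdot 0\right) = -4 + \left(8 - 8 + 0 + 0\right) = -4 + 0 = -4$)
$a Y 11 = 6 \left(-4\right) 11 = \left(-24\right) 11 = -264$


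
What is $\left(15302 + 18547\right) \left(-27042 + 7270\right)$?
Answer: $-669262428$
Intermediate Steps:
$\left(15302 + 18547\right) \left(-27042 + 7270\right) = 33849 \left(-19772\right) = -669262428$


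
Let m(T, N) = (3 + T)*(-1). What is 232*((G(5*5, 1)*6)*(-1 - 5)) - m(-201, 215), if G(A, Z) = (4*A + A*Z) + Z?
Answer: -1052550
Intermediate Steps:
G(A, Z) = Z + 4*A + A*Z
m(T, N) = -3 - T
232*((G(5*5, 1)*6)*(-1 - 5)) - m(-201, 215) = 232*(((1 + 4*(5*5) + (5*5)*1)*6)*(-1 - 5)) - (-3 - 1*(-201)) = 232*(((1 + 4*25 + 25*1)*6)*(-6)) - (-3 + 201) = 232*(((1 + 100 + 25)*6)*(-6)) - 1*198 = 232*((126*6)*(-6)) - 198 = 232*(756*(-6)) - 198 = 232*(-4536) - 198 = -1052352 - 198 = -1052550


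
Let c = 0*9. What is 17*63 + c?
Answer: 1071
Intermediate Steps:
c = 0
17*63 + c = 17*63 + 0 = 1071 + 0 = 1071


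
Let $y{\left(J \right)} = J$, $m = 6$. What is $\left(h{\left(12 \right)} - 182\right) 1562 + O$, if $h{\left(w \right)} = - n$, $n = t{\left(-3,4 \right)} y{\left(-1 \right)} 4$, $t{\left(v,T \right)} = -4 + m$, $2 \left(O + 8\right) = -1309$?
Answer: $- \frac{544901}{2} \approx -2.7245 \cdot 10^{5}$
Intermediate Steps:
$O = - \frac{1325}{2}$ ($O = -8 + \frac{1}{2} \left(-1309\right) = -8 - \frac{1309}{2} = - \frac{1325}{2} \approx -662.5$)
$t{\left(v,T \right)} = 2$ ($t{\left(v,T \right)} = -4 + 6 = 2$)
$n = -8$ ($n = 2 \left(-1\right) 4 = \left(-2\right) 4 = -8$)
$h{\left(w \right)} = 8$ ($h{\left(w \right)} = \left(-1\right) \left(-8\right) = 8$)
$\left(h{\left(12 \right)} - 182\right) 1562 + O = \left(8 - 182\right) 1562 - \frac{1325}{2} = \left(-174\right) 1562 - \frac{1325}{2} = -271788 - \frac{1325}{2} = - \frac{544901}{2}$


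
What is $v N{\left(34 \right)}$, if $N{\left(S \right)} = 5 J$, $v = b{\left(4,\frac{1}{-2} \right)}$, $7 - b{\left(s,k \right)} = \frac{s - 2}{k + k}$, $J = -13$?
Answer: $-585$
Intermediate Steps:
$b{\left(s,k \right)} = 7 - \frac{-2 + s}{2 k}$ ($b{\left(s,k \right)} = 7 - \frac{s - 2}{k + k} = 7 - \frac{-2 + s}{2 k}$)
$v = 9$ ($v = \frac{2 - 4 + \frac{14}{-2}}{2 \frac{1}{-2}} = \frac{2 - 4 + 14 \left(- \frac{1}{2}\right)}{2 \left(- \frac{1}{2}\right)} = \frac{1}{2} \left(-2\right) \left(2 - 4 - 7\right) = \frac{1}{2} \left(-2\right) \left(-9\right) = 9$)
$N{\left(S \right)} = -65$ ($N{\left(S \right)} = 5 \left(-13\right) = -65$)
$v N{\left(34 \right)} = 9 \left(-65\right) = -585$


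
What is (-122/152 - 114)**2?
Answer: 76125625/5776 ≈ 13180.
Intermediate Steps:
(-122/152 - 114)**2 = (-122*1/152 - 114)**2 = (-61/76 - 114)**2 = (-8725/76)**2 = 76125625/5776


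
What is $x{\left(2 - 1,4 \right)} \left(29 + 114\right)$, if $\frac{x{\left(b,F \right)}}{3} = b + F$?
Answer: $2145$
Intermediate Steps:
$x{\left(b,F \right)} = 3 F + 3 b$ ($x{\left(b,F \right)} = 3 \left(b + F\right) = 3 \left(F + b\right) = 3 F + 3 b$)
$x{\left(2 - 1,4 \right)} \left(29 + 114\right) = \left(3 \cdot 4 + 3 \left(2 - 1\right)\right) \left(29 + 114\right) = \left(12 + 3 \cdot 1\right) 143 = \left(12 + 3\right) 143 = 15 \cdot 143 = 2145$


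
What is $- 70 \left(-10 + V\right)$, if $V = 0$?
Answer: $700$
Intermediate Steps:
$- 70 \left(-10 + V\right) = - 70 \left(-10 + 0\right) = \left(-70\right) \left(-10\right) = 700$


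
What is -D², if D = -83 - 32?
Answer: -13225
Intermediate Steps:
D = -115
-D² = -1*(-115)² = -1*13225 = -13225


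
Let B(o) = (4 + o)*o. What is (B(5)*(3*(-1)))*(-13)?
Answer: 1755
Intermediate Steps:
B(o) = o*(4 + o)
(B(5)*(3*(-1)))*(-13) = ((5*(4 + 5))*(3*(-1)))*(-13) = ((5*9)*(-3))*(-13) = (45*(-3))*(-13) = -135*(-13) = 1755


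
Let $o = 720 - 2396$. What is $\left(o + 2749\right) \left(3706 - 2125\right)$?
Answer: $1696413$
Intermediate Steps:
$o = -1676$ ($o = 720 - 2396 = -1676$)
$\left(o + 2749\right) \left(3706 - 2125\right) = \left(-1676 + 2749\right) \left(3706 - 2125\right) = 1073 \cdot 1581 = 1696413$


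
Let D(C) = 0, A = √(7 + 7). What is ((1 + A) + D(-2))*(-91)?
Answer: -91 - 91*√14 ≈ -431.49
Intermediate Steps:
A = √14 ≈ 3.7417
((1 + A) + D(-2))*(-91) = ((1 + √14) + 0)*(-91) = (1 + √14)*(-91) = -91 - 91*√14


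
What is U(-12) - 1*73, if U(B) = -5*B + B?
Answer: -25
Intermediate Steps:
U(B) = -4*B
U(-12) - 1*73 = -4*(-12) - 1*73 = 48 - 73 = -25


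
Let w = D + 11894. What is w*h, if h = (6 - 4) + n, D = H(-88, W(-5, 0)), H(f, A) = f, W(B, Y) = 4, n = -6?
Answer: -47224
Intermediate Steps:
D = -88
h = -4 (h = (6 - 4) - 6 = 2 - 6 = -4)
w = 11806 (w = -88 + 11894 = 11806)
w*h = 11806*(-4) = -47224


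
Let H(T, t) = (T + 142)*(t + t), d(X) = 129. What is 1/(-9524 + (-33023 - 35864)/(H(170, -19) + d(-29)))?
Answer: -11727/111619061 ≈ -0.00010506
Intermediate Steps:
H(T, t) = 2*t*(142 + T) (H(T, t) = (142 + T)*(2*t) = 2*t*(142 + T))
1/(-9524 + (-33023 - 35864)/(H(170, -19) + d(-29))) = 1/(-9524 + (-33023 - 35864)/(2*(-19)*(142 + 170) + 129)) = 1/(-9524 - 68887/(2*(-19)*312 + 129)) = 1/(-9524 - 68887/(-11856 + 129)) = 1/(-9524 - 68887/(-11727)) = 1/(-9524 - 68887*(-1/11727)) = 1/(-9524 + 68887/11727) = 1/(-111619061/11727) = -11727/111619061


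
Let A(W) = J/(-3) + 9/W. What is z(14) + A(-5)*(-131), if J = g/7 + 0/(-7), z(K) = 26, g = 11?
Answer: 34694/105 ≈ 330.42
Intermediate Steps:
J = 11/7 (J = 11/7 + 0/(-7) = 11*(⅐) + 0*(-⅐) = 11/7 + 0 = 11/7 ≈ 1.5714)
A(W) = -11/21 + 9/W (A(W) = (11/7)/(-3) + 9/W = (11/7)*(-⅓) + 9/W = -11/21 + 9/W)
z(14) + A(-5)*(-131) = 26 + (-11/21 + 9/(-5))*(-131) = 26 + (-11/21 + 9*(-⅕))*(-131) = 26 + (-11/21 - 9/5)*(-131) = 26 - 244/105*(-131) = 26 + 31964/105 = 34694/105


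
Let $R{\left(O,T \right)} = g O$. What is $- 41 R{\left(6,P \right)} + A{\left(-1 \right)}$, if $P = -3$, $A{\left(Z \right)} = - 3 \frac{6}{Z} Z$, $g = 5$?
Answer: $-1248$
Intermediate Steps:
$A{\left(Z \right)} = -18$ ($A{\left(Z \right)} = - \frac{18}{Z} Z = -18$)
$R{\left(O,T \right)} = 5 O$
$- 41 R{\left(6,P \right)} + A{\left(-1 \right)} = - 41 \cdot 5 \cdot 6 - 18 = \left(-41\right) 30 - 18 = -1230 - 18 = -1248$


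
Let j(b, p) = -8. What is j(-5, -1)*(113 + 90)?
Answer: -1624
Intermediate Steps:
j(-5, -1)*(113 + 90) = -8*(113 + 90) = -8*203 = -1624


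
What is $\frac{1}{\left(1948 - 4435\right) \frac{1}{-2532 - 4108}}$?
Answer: $\frac{6640}{2487} \approx 2.6699$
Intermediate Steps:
$\frac{1}{\left(1948 - 4435\right) \frac{1}{-2532 - 4108}} = \frac{1}{\left(-2487\right) \frac{1}{-2532 - 4108}} = \frac{1}{\left(-2487\right) \frac{1}{-6640}} = \frac{1}{\left(-2487\right) \left(- \frac{1}{6640}\right)} = \frac{1}{\frac{2487}{6640}} = \frac{6640}{2487}$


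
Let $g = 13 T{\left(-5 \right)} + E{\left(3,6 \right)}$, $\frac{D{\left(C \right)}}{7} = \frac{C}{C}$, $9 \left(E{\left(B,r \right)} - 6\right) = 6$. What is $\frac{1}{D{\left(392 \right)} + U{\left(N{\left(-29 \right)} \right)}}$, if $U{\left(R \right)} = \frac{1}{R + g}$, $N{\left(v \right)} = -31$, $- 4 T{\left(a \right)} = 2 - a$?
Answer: $\frac{565}{3943} \approx 0.14329$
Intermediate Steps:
$E{\left(B,r \right)} = \frac{20}{3}$ ($E{\left(B,r \right)} = 6 + \frac{1}{9} \cdot 6 = 6 + \frac{2}{3} = \frac{20}{3}$)
$T{\left(a \right)} = - \frac{1}{2} + \frac{a}{4}$ ($T{\left(a \right)} = - \frac{2 - a}{4} = - \frac{1}{2} + \frac{a}{4}$)
$D{\left(C \right)} = 7$ ($D{\left(C \right)} = 7 \frac{C}{C} = 7 \cdot 1 = 7$)
$g = - \frac{193}{12}$ ($g = 13 \left(- \frac{1}{2} + \frac{1}{4} \left(-5\right)\right) + \frac{20}{3} = 13 \left(- \frac{1}{2} - \frac{5}{4}\right) + \frac{20}{3} = 13 \left(- \frac{7}{4}\right) + \frac{20}{3} = - \frac{91}{4} + \frac{20}{3} = - \frac{193}{12} \approx -16.083$)
$U{\left(R \right)} = \frac{1}{- \frac{193}{12} + R}$ ($U{\left(R \right)} = \frac{1}{R - \frac{193}{12}} = \frac{1}{- \frac{193}{12} + R}$)
$\frac{1}{D{\left(392 \right)} + U{\left(N{\left(-29 \right)} \right)}} = \frac{1}{7 + \frac{12}{-193 + 12 \left(-31\right)}} = \frac{1}{7 + \frac{12}{-193 - 372}} = \frac{1}{7 + \frac{12}{-565}} = \frac{1}{7 + 12 \left(- \frac{1}{565}\right)} = \frac{1}{7 - \frac{12}{565}} = \frac{1}{\frac{3943}{565}} = \frac{565}{3943}$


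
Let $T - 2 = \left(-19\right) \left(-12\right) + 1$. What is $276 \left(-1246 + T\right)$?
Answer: $-280140$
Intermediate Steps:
$T = 231$ ($T = 2 + \left(\left(-19\right) \left(-12\right) + 1\right) = 2 + \left(228 + 1\right) = 2 + 229 = 231$)
$276 \left(-1246 + T\right) = 276 \left(-1246 + 231\right) = 276 \left(-1015\right) = -280140$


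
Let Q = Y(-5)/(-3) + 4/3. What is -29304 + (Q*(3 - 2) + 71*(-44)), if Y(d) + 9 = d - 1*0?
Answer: -32422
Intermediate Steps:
Y(d) = -9 + d (Y(d) = -9 + (d - 1*0) = -9 + (d + 0) = -9 + d)
Q = 6 (Q = (-9 - 5)/(-3) + 4/3 = -14*(-1/3) + 4*(1/3) = 14/3 + 4/3 = 6)
-29304 + (Q*(3 - 2) + 71*(-44)) = -29304 + (6*(3 - 2) + 71*(-44)) = -29304 + (6*1 - 3124) = -29304 + (6 - 3124) = -29304 - 3118 = -32422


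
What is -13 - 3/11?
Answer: -146/11 ≈ -13.273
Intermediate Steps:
-13 - 3/11 = -146/11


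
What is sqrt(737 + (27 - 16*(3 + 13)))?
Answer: 2*sqrt(127) ≈ 22.539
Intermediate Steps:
sqrt(737 + (27 - 16*(3 + 13))) = sqrt(737 + (27 - 16*16)) = sqrt(737 + (27 - 256)) = sqrt(737 - 229) = sqrt(508) = 2*sqrt(127)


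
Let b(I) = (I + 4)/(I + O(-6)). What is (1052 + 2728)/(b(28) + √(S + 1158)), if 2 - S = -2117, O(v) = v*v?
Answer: -2520/4369 + 5040*√3277/4369 ≈ 65.460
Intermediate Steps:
O(v) = v²
S = 2119 (S = 2 - 1*(-2117) = 2 + 2117 = 2119)
b(I) = (4 + I)/(36 + I) (b(I) = (I + 4)/(I + (-6)²) = (4 + I)/(I + 36) = (4 + I)/(36 + I))
(1052 + 2728)/(b(28) + √(S + 1158)) = (1052 + 2728)/((4 + 28)/(36 + 28) + √(2119 + 1158)) = 3780/(32/64 + √3277) = 3780/((1/64)*32 + √3277) = 3780/(½ + √3277)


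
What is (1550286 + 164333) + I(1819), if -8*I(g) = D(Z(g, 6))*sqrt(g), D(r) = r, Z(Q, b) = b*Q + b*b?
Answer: 1714619 - 5475*sqrt(1819)/4 ≈ 1.6562e+6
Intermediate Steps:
Z(Q, b) = b**2 + Q*b (Z(Q, b) = Q*b + b**2 = b**2 + Q*b)
I(g) = -sqrt(g)*(36 + 6*g)/8 (I(g) = -6*(g + 6)*sqrt(g)/8 = -6*(6 + g)*sqrt(g)/8 = -(36 + 6*g)*sqrt(g)/8 = -sqrt(g)*(36 + 6*g)/8)
(1550286 + 164333) + I(1819) = (1550286 + 164333) + 3*sqrt(1819)*(-6 - 1*1819)/4 = 1714619 + 3*sqrt(1819)*(-6 - 1819)/4 = 1714619 + (3/4)*sqrt(1819)*(-1825) = 1714619 - 5475*sqrt(1819)/4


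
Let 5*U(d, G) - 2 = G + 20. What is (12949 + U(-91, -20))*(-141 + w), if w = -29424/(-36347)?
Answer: -329918532741/181735 ≈ -1.8154e+6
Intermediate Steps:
U(d, G) = 22/5 + G/5 (U(d, G) = 2/5 + (G + 20)/5 = 2/5 + (20 + G)/5 = 2/5 + (4 + G/5) = 22/5 + G/5)
w = 29424/36347 (w = -29424*(-1/36347) = 29424/36347 ≈ 0.80953)
(12949 + U(-91, -20))*(-141 + w) = (12949 + (22/5 + (1/5)*(-20)))*(-141 + 29424/36347) = (12949 + (22/5 - 4))*(-5095503/36347) = (12949 + 2/5)*(-5095503/36347) = (64747/5)*(-5095503/36347) = -329918532741/181735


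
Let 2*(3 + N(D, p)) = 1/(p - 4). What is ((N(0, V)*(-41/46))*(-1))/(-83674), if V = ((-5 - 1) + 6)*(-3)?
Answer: 1025/30792032 ≈ 3.3288e-5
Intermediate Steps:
V = 0 (V = (-6 + 6)*(-3) = 0*(-3) = 0)
N(D, p) = -3 + 1/(2*(-4 + p)) (N(D, p) = -3 + 1/(2*(p - 4)) = -3 + 1/(2*(-4 + p)))
((N(0, V)*(-41/46))*(-1))/(-83674) = ((((25 - 6*0)/(2*(-4 + 0)))*(-41/46))*(-1))/(-83674) = ((((½)*(25 + 0)/(-4))*(-41*1/46))*(-1))*(-1/83674) = ((((½)*(-¼)*25)*(-41/46))*(-1))*(-1/83674) = (-25/8*(-41/46)*(-1))*(-1/83674) = ((1025/368)*(-1))*(-1/83674) = -1025/368*(-1/83674) = 1025/30792032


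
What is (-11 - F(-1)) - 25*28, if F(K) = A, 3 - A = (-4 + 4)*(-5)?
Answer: -714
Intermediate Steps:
A = 3 (A = 3 - (-4 + 4)*(-5) = 3 - 0*(-5) = 3 - 1*0 = 3 + 0 = 3)
F(K) = 3
(-11 - F(-1)) - 25*28 = (-11 - 1*3) - 25*28 = (-11 - 3) - 700 = -14 - 700 = -714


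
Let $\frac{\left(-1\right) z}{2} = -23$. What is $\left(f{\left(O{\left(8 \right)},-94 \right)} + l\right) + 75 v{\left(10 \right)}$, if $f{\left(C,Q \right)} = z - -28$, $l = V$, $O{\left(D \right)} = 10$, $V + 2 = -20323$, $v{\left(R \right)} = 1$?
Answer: $-20176$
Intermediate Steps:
$z = 46$ ($z = \left(-2\right) \left(-23\right) = 46$)
$V = -20325$ ($V = -2 - 20323 = -20325$)
$l = -20325$
$f{\left(C,Q \right)} = 74$ ($f{\left(C,Q \right)} = 46 - -28 = 46 + 28 = 74$)
$\left(f{\left(O{\left(8 \right)},-94 \right)} + l\right) + 75 v{\left(10 \right)} = \left(74 - 20325\right) + 75 \cdot 1 = -20251 + 75 = -20176$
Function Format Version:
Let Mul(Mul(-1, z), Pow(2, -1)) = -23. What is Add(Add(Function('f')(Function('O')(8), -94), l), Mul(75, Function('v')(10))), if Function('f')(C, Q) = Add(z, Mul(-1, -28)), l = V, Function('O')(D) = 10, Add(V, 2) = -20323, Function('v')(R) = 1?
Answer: -20176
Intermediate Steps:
z = 46 (z = Mul(-2, -23) = 46)
V = -20325 (V = Add(-2, -20323) = -20325)
l = -20325
Function('f')(C, Q) = 74 (Function('f')(C, Q) = Add(46, Mul(-1, -28)) = Add(46, 28) = 74)
Add(Add(Function('f')(Function('O')(8), -94), l), Mul(75, Function('v')(10))) = Add(Add(74, -20325), Mul(75, 1)) = Add(-20251, 75) = -20176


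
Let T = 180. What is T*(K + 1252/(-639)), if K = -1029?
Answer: -13175660/71 ≈ -1.8557e+5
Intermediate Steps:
T*(K + 1252/(-639)) = 180*(-1029 + 1252/(-639)) = 180*(-1029 + 1252*(-1/639)) = 180*(-1029 - 1252/639) = 180*(-658783/639) = -13175660/71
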